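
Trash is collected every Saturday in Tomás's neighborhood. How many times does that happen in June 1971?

June 1, 1971 is a Tuesday.
From June 1, 1971 to June 30, 1971 is 30 days inclusive.
30 = 7 × 4 + 2, so there are 4 full weeks plus 2 extra days.
Each full week contributes one Saturday: 4 so far.
The 2 extra days are Tuesday, Wednesday — none qualify.
Total: 4 + 0 = 4.

4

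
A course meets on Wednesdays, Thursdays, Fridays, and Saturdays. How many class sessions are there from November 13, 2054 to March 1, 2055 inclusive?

November 13, 2054 is a Friday.
From November 13, 2054 to March 1, 2055 is 109 days inclusive.
109 = 7 × 15 + 4, so there are 15 full weeks plus 4 extra days.
Each full week contributes 4 days from the set (Wed, Thu, Fri, Sat): 15 × 4 = 60.
The 4 extra days are Friday, Saturday, Sunday, Monday — 2 of them qualify.
Total: 60 + 2 = 62.

62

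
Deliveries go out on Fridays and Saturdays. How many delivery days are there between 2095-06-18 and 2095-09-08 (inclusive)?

2095-06-18 is a Saturday.
The range spans 83 days (inclusive of both endpoints).
83 = 7 × 11 + 6, so there are 11 full weeks plus 6 extra days.
Each full week contributes 2 days from the set (Fri, Sat): 11 × 2 = 22.
The 6 extra days are Saturday, Sunday, Monday, Tuesday, Wednesday, Thursday — 1 of them qualifies.
Total: 22 + 1 = 23.

23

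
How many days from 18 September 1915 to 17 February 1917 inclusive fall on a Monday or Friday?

148

18 September 1915 is a Saturday.
That's 519 days from start to end, counting both.
519 = 7 × 74 + 1, so there are 74 full weeks plus 1 extra day.
Each full week contributes 2 days from the set (Mon, Fri): 74 × 2 = 148.
The 1 extra day is Saturday — none qualify.
Total: 148 + 0 = 148.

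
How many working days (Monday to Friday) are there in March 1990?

1 March 1990 is a Thursday.
From 1 March 1990 to 31 March 1990 is 31 days inclusive.
31 = 7 × 4 + 3, so there are 4 full weeks plus 3 extra days.
Each full week contributes 5 weekdays (Mon–Fri): 4 × 5 = 20.
The 3 extra days are Thursday, Friday, Saturday — 2 of them qualify.
Total: 20 + 2 = 22.

22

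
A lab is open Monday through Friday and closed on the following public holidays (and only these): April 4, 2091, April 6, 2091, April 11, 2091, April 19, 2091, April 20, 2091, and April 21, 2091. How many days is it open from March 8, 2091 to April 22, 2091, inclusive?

27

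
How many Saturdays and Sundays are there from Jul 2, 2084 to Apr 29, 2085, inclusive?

Jul 2, 2084 is a Sunday.
From Jul 2, 2084 to Apr 29, 2085 is 302 days inclusive.
302 = 7 × 43 + 1, so there are 43 full weeks plus 1 extra day.
Each full week contributes 2 weekend days (Sat, Sun): 43 × 2 = 86.
The 1 extra day is Sun — 1 of them qualifies.
Total: 86 + 1 = 87.

87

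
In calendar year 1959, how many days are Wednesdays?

Jan 1, 1959 is a Thursday.
That's 365 days from start to end, counting both.
365 = 7 × 52 + 1, so there are 52 full weeks plus 1 extra day.
Each full week contributes one Wednesday: 52 so far.
The 1 extra day is Thursday — none qualify.
Total: 52 + 0 = 52.

52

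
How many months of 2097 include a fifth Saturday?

4

A month has five Saturdays exactly when Saturday falls within its first (length − 28) days.
Jan: 31 days, starts Tue → 5 of Tue, Wed, Thu
Feb: 28 days, starts Fri → 5 of (none)
Mar: 31 days, starts Fri → 5 of Fri, Sat, Sun ✓
Apr: 30 days, starts Mon → 5 of Mon, Tue
May: 31 days, starts Wed → 5 of Wed, Thu, Fri
Jun: 30 days, starts Sat → 5 of Sat, Sun ✓
Jul: 31 days, starts Mon → 5 of Mon, Tue, Wed
Aug: 31 days, starts Thu → 5 of Thu, Fri, Sat ✓
Sep: 30 days, starts Sun → 5 of Sun, Mon
Oct: 31 days, starts Tue → 5 of Tue, Wed, Thu
Nov: 30 days, starts Fri → 5 of Fri, Sat ✓
Dec: 31 days, starts Sun → 5 of Sun, Mon, Tue
Months with five Saturdays: Mar, Jun, Aug, Nov.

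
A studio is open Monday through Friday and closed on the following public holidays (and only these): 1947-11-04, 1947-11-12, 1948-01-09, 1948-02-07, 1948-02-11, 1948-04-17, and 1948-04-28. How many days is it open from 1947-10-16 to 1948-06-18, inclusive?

172 working days

1947-10-16 is a Thursday.
From 1947-10-16 to 1948-06-18 is 247 days inclusive.
247 = 7 × 35 + 2, so there are 35 full weeks plus 2 extra days.
Each full week contributes 5 weekdays (Mon–Fri): 35 × 5 = 175.
The 2 extra days are Thu, Fri — 2 of them qualify.
Total: 175 + 2 = 177.
Holidays: 1947-11-04 (Tue); 1947-11-12 (Wed); 1948-01-09 (Fri); 1948-02-07 (Sat); 1948-02-11 (Wed); 1948-04-17 (Sat); 1948-04-28 (Wed).
5 of the 7 holidays fall on weekdays; the rest are weekends and were already excluded.
Business days: 177 − 5 = 172.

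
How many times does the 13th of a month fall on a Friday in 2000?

1

The 13th falls on a Friday when the month's 13th has weekday Fri.
Jan 13 is Thu; Feb 13 is Sun; Mar 13 is Mon; Apr 13 is Thu; May 13 is Sat; Jun 13 is Tue; Jul 13 is Thu; Aug 13 is Sun; Sep 13 is Wed; Oct 13 is Fri ✓; Nov 13 is Mon; Dec 13 is Wed.
Friday the 13ths: Oct.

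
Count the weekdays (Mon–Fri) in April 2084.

20

Apr 1, 2084 is a Saturday.
That's 30 days from start to end, counting both.
30 = 7 × 4 + 2, so there are 4 full weeks plus 2 extra days.
Each full week contributes 5 weekdays (Mon–Fri): 4 × 5 = 20.
The 2 extra days are Saturday, Sunday — none qualify.
Total: 20 + 0 = 20.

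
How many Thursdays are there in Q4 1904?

1904-10-01 is a Saturday.
The range spans 92 days (inclusive of both endpoints).
92 = 7 × 13 + 1, so there are 13 full weeks plus 1 extra day.
Each full week contributes one Thursday: 13 so far.
The 1 extra day is Sat — none qualify.
Total: 13 + 0 = 13.

13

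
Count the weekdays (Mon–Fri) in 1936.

1936-01-01 is a Wednesday.
That's 366 days from start to end, counting both.
366 = 7 × 52 + 2, so there are 52 full weeks plus 2 extra days.
Each full week contributes 5 weekdays (Mon–Fri): 52 × 5 = 260.
The 2 extra days are Wednesday, Thursday — 2 of them qualify.
Total: 260 + 2 = 262.

262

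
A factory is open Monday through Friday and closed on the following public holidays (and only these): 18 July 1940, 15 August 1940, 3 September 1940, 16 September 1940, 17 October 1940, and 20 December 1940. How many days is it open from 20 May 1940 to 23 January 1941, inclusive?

20 May 1940 is a Monday.
That's 249 days from start to end, counting both.
249 = 7 × 35 + 4, so there are 35 full weeks plus 4 extra days.
Each full week contributes 5 weekdays (Mon–Fri): 35 × 5 = 175.
The 4 extra days are Monday, Tuesday, Wednesday, Thursday — 4 of them qualify.
Total: 175 + 4 = 179.
Holidays: 18 July 1940 (Thu); 15 August 1940 (Thu); 3 September 1940 (Tue); 16 September 1940 (Mon); 17 October 1940 (Thu); 20 December 1940 (Fri).
All 6 holidays fall on weekdays, so subtract 6.
Business days: 179 − 6 = 173.

173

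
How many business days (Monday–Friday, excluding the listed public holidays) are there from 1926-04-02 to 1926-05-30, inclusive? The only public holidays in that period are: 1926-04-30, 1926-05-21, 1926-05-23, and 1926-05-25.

38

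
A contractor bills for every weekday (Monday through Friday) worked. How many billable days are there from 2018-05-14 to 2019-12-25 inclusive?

2018-05-14 is a Monday.
The range spans 591 days (inclusive of both endpoints).
591 = 7 × 84 + 3, so there are 84 full weeks plus 3 extra days.
Each full week contributes 5 weekdays (Mon–Fri): 84 × 5 = 420.
The 3 extra days are Monday, Tuesday, Wednesday — 3 of them qualify.
Total: 420 + 3 = 423.

423 weekdays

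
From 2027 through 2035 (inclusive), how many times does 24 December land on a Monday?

Day of week of December 24 in each year:
2027: Fri, 2028: Sun, 2029: Mon ✓, 2030: Tue, 2031: Wed, 2032: Fri, 2033: Sat, 2034: Sun, 2035: Mon ✓
Mondays: 2029, 2035.

2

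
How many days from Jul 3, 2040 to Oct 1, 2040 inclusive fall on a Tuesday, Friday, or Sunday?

39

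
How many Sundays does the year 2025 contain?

1 January 2025 is a Wednesday.
The range spans 365 days (inclusive of both endpoints).
365 = 7 × 52 + 1, so there are 52 full weeks plus 1 extra day.
Each full week contributes one Sunday: 52 so far.
The 1 extra day is Wed — none qualify.
Total: 52 + 0 = 52.

52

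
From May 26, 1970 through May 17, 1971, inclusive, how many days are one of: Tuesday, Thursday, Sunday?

153

May 26, 1970 is a Tuesday.
From May 26, 1970 to May 17, 1971 is 357 days inclusive.
357 = 7 × 51, so the span is exactly 51 full weeks.
Each full week contributes 3 days from the set (Tue, Thu, Sun): 51 × 3 = 153.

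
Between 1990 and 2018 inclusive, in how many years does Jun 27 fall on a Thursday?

4

Day of week of June 27 in each year:
1990: Wed, 1991: Thu ✓, 1992: Sat, 1993: Sun, 1994: Mon, 1995: Tue, 1996: Thu ✓, 1997: Fri, 1998: Sat, 1999: Sun, 2000: Tue, 2001: Wed, 2002: Thu ✓, 2003: Fri, 2004: Sun, 2005: Mon, 2006: Tue, 2007: Wed, 2008: Fri, 2009: Sat, 2010: Sun, 2011: Mon, 2012: Wed, 2013: Thu ✓, 2014: Fri, 2015: Sat, 2016: Mon, 2017: Tue, 2018: Wed
Thursdays: 1991, 1996, 2002, 2013.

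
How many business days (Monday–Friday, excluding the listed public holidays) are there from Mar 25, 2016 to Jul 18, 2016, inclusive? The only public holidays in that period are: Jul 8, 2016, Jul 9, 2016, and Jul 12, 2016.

80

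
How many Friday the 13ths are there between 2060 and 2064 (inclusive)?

8

Friday-the-13ths by year:
2060: Feb, Aug
2061: May
2062: Jan, Oct
2063: Apr, Jul
2064: Jun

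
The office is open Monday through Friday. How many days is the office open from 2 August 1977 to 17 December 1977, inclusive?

99 weekdays

2 August 1977 is a Tuesday.
From 2 August 1977 to 17 December 1977 is 138 days inclusive.
138 = 7 × 19 + 5, so there are 19 full weeks plus 5 extra days.
Each full week contributes 5 weekdays (Mon–Fri): 19 × 5 = 95.
The 5 extra days are Tue, Wed, Thu, Fri, Sat — 4 of them qualify.
Total: 95 + 4 = 99.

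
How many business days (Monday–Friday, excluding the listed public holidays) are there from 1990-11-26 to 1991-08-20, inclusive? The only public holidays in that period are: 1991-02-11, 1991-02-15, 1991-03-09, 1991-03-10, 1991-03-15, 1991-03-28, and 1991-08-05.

1990-11-26 is a Monday.
That's 268 days from start to end, counting both.
268 = 7 × 38 + 2, so there are 38 full weeks plus 2 extra days.
Each full week contributes 5 weekdays (Mon–Fri): 38 × 5 = 190.
The 2 extra days are Monday, Tuesday — 2 of them qualify.
Total: 190 + 2 = 192.
Holidays: 1991-02-11 (Mon); 1991-02-15 (Fri); 1991-03-09 (Sat); 1991-03-10 (Sun); 1991-03-15 (Fri); 1991-03-28 (Thu); 1991-08-05 (Mon).
5 of the 7 holidays fall on weekdays; the rest are weekends and were already excluded.
Business days: 192 − 5 = 187.

187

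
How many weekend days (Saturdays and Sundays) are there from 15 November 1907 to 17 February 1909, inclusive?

15 November 1907 is a Friday.
That's 461 days from start to end, counting both.
461 = 7 × 65 + 6, so there are 65 full weeks plus 6 extra days.
Each full week contributes 2 weekend days (Sat, Sun): 65 × 2 = 130.
The 6 extra days are Fri, Sat, Sun, Mon, Tue, Wed — 2 of them qualify.
Total: 130 + 2 = 132.

132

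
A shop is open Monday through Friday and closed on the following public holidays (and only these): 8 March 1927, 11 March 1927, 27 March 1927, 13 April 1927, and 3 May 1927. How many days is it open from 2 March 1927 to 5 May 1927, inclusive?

43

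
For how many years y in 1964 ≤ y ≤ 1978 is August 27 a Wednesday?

2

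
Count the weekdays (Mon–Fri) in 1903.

1903-01-01 is a Thursday.
The range spans 365 days (inclusive of both endpoints).
365 = 7 × 52 + 1, so there are 52 full weeks plus 1 extra day.
Each full week contributes 5 weekdays (Mon–Fri): 52 × 5 = 260.
The 1 extra day is Thursday — 1 of them qualifies.
Total: 260 + 1 = 261.

261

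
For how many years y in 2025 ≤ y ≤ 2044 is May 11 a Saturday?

Day of week of May 11 in each year:
2025: Sun, 2026: Mon, 2027: Tue, 2028: Thu, 2029: Fri, 2030: Sat ✓, 2031: Sun, 2032: Tue, 2033: Wed, 2034: Thu, 2035: Fri, 2036: Sun, 2037: Mon, 2038: Tue, 2039: Wed, 2040: Fri, 2041: Sat ✓, 2042: Sun, 2043: Mon, 2044: Wed
Saturdays: 2030, 2041.

2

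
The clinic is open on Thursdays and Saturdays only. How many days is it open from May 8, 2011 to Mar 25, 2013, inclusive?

196

May 8, 2011 is a Sunday.
From May 8, 2011 to Mar 25, 2013 is 688 days inclusive.
688 = 7 × 98 + 2, so there are 98 full weeks plus 2 extra days.
Each full week contributes 2 days from the set (Thu, Sat): 98 × 2 = 196.
The 2 extra days are Sunday, Monday — none qualify.
Total: 196 + 0 = 196.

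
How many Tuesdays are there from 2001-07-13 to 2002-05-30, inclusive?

46 Tuesdays

2001-07-13 is a Friday.
From 2001-07-13 to 2002-05-30 is 322 days inclusive.
322 = 7 × 46, so the span is exactly 46 full weeks.
Each full week contributes one Tuesday: 46 so far.
Total: 46.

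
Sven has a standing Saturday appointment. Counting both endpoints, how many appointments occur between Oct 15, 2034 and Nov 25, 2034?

6 Saturdays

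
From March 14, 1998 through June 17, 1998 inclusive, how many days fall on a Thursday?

13

March 14, 1998 is a Saturday.
That's 96 days from start to end, counting both.
96 = 7 × 13 + 5, so there are 13 full weeks plus 5 extra days.
Each full week contributes one Thursday: 13 so far.
The 5 extra days are Saturday, Sunday, Monday, Tuesday, Wednesday — none qualify.
Total: 13 + 0 = 13.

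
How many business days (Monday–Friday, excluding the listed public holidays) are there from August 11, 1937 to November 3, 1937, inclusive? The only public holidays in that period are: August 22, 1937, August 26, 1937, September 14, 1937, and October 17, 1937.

59 business days

August 11, 1937 is a Wednesday.
That's 85 days from start to end, counting both.
85 = 7 × 12 + 1, so there are 12 full weeks plus 1 extra day.
Each full week contributes 5 weekdays (Mon–Fri): 12 × 5 = 60.
The 1 extra day is Wed — 1 of them qualifies.
Total: 60 + 1 = 61.
Holidays: August 22, 1937 (Sun); August 26, 1937 (Thu); September 14, 1937 (Tue); October 17, 1937 (Sun).
2 of the 4 holidays fall on weekdays; the rest are weekends and were already excluded.
Business days: 61 − 2 = 59.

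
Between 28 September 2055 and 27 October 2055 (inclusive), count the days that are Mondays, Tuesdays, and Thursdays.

13

28 September 2055 is a Tuesday.
From 28 September 2055 to 27 October 2055 is 30 days inclusive.
30 = 7 × 4 + 2, so there are 4 full weeks plus 2 extra days.
Each full week contributes 3 days from the set (Mon, Tue, Thu): 4 × 3 = 12.
The 2 extra days are Tue, Wed — 1 of them qualifies.
Total: 12 + 1 = 13.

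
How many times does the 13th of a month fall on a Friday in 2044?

The 13th falls on a Friday when the month's 13th has weekday Fri.
Jan 13 is Wed; Feb 13 is Sat; Mar 13 is Sun; Apr 13 is Wed; May 13 is Fri ✓; Jun 13 is Mon; Jul 13 is Wed; Aug 13 is Sat; Sep 13 is Tue; Oct 13 is Thu; Nov 13 is Sun; Dec 13 is Tue.
Friday the 13ths: May.

1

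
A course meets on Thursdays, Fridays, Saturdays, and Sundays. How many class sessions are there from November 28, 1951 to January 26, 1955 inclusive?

November 28, 1951 is a Wednesday.
The range spans 1156 days (inclusive of both endpoints).
1156 = 7 × 165 + 1, so there are 165 full weeks plus 1 extra day.
Each full week contributes 4 days from the set (Thu, Fri, Sat, Sun): 165 × 4 = 660.
The 1 extra day is Wed — none qualify.
Total: 660 + 0 = 660.

660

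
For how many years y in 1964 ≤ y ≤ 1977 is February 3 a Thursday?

Day of week of February 3 in each year:
1964: Mon, 1965: Wed, 1966: Thu ✓, 1967: Fri, 1968: Sat, 1969: Mon, 1970: Tue, 1971: Wed, 1972: Thu ✓, 1973: Sat, 1974: Sun, 1975: Mon, 1976: Tue, 1977: Thu ✓
Thursdays: 1966, 1972, 1977.

3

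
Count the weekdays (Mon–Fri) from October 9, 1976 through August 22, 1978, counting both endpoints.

487

October 9, 1976 is a Saturday.
That's 683 days from start to end, counting both.
683 = 7 × 97 + 4, so there are 97 full weeks plus 4 extra days.
Each full week contributes 5 weekdays (Mon–Fri): 97 × 5 = 485.
The 4 extra days are Sat, Sun, Mon, Tue — 2 of them qualify.
Total: 485 + 2 = 487.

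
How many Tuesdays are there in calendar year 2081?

52

Jan 1, 2081 is a Wednesday.
From Jan 1, 2081 to Dec 31, 2081 is 365 days inclusive.
365 = 7 × 52 + 1, so there are 52 full weeks plus 1 extra day.
Each full week contributes one Tuesday: 52 so far.
The 1 extra day is Wed — none qualify.
Total: 52 + 0 = 52.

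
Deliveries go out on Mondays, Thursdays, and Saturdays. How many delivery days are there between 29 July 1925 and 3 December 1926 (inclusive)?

211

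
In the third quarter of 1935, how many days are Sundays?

13

Jul 1, 1935 is a Monday.
From Jul 1, 1935 to Sep 30, 1935 is 92 days inclusive.
92 = 7 × 13 + 1, so there are 13 full weeks plus 1 extra day.
Each full week contributes one Sunday: 13 so far.
The 1 extra day is Mon — none qualify.
Total: 13 + 0 = 13.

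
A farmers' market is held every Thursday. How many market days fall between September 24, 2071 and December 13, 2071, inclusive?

September 24, 2071 is a Thursday.
The range spans 81 days (inclusive of both endpoints).
81 = 7 × 11 + 4, so there are 11 full weeks plus 4 extra days.
Each full week contributes one Thursday: 11 so far.
The 4 extra days are Thursday, Friday, Saturday, Sunday — 1 of them qualifies.
Total: 11 + 1 = 12.

12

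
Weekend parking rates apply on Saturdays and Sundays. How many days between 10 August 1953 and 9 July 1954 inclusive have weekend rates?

10 August 1953 is a Monday.
The range spans 334 days (inclusive of both endpoints).
334 = 7 × 47 + 5, so there are 47 full weeks plus 5 extra days.
Each full week contributes 2 weekend days (Sat, Sun): 47 × 2 = 94.
The 5 extra days are Monday, Tuesday, Wednesday, Thursday, Friday — none qualify.
Total: 94 + 0 = 94.

94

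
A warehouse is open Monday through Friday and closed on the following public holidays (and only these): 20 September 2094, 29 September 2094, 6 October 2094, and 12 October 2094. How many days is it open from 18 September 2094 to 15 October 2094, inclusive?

18 September 2094 is a Saturday.
The range spans 28 days (inclusive of both endpoints).
28 = 7 × 4, so the span is exactly 4 full weeks.
Each full week contributes 5 weekdays (Mon–Fri): 4 × 5 = 20.
Holidays: 20 September 2094 (Mon); 29 September 2094 (Wed); 6 October 2094 (Wed); 12 October 2094 (Tue).
All 4 holidays fall on weekdays, so subtract 4.
Business days: 20 − 4 = 16.

16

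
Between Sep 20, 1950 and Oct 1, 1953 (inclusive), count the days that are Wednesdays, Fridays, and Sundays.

Sep 20, 1950 is a Wednesday.
The range spans 1108 days (inclusive of both endpoints).
1108 = 7 × 158 + 2, so there are 158 full weeks plus 2 extra days.
Each full week contributes 3 days from the set (Wed, Fri, Sun): 158 × 3 = 474.
The 2 extra days are Wednesday, Thursday — 1 of them qualifies.
Total: 474 + 1 = 475.

475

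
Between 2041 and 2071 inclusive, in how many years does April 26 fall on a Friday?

5

Day of week of April 26 in each year:
2041: Fri ✓, 2042: Sat, 2043: Sun, 2044: Tue, 2045: Wed, 2046: Thu, 2047: Fri ✓, 2048: Sun, 2049: Mon, 2050: Tue, 2051: Wed, 2052: Fri ✓, 2053: Sat, 2054: Sun, 2055: Mon, 2056: Wed, 2057: Thu, 2058: Fri ✓, 2059: Sat, 2060: Mon, 2061: Tue, 2062: Wed, 2063: Thu, 2064: Sat, 2065: Sun, 2066: Mon, 2067: Tue, 2068: Thu, 2069: Fri ✓, 2070: Sat, 2071: Sun
Fridays: 2041, 2047, 2052, 2058, 2069.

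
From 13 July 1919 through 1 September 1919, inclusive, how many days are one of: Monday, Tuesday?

15

13 July 1919 is a Sunday.
That's 51 days from start to end, counting both.
51 = 7 × 7 + 2, so there are 7 full weeks plus 2 extra days.
Each full week contributes 2 days from the set (Mon, Tue): 7 × 2 = 14.
The 2 extra days are Sunday, Monday — 1 of them qualifies.
Total: 14 + 1 = 15.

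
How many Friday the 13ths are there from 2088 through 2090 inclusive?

Friday-the-13ths by year:
2088: Feb, Aug
2089: May
2090: Jan, Oct

5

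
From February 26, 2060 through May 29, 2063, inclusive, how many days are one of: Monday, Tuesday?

February 26, 2060 is a Thursday.
From February 26, 2060 to May 29, 2063 is 1189 days inclusive.
1189 = 7 × 169 + 6, so there are 169 full weeks plus 6 extra days.
Each full week contributes 2 days from the set (Mon, Tue): 169 × 2 = 338.
The 6 extra days are Thursday, Friday, Saturday, Sunday, Monday, Tuesday — 2 of them qualify.
Total: 338 + 2 = 340.

340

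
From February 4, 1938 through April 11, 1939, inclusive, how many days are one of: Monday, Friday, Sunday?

186

February 4, 1938 is a Friday.
The range spans 432 days (inclusive of both endpoints).
432 = 7 × 61 + 5, so there are 61 full weeks plus 5 extra days.
Each full week contributes 3 days from the set (Mon, Fri, Sun): 61 × 3 = 183.
The 5 extra days are Fri, Sat, Sun, Mon, Tue — 3 of them qualify.
Total: 183 + 3 = 186.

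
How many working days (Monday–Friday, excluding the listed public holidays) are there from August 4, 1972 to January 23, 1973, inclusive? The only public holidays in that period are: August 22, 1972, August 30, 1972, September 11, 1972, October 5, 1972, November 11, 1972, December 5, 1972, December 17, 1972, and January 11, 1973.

117 working days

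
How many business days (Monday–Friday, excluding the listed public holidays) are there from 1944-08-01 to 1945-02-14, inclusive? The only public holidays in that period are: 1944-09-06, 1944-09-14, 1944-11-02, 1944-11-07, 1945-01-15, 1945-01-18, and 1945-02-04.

136 business days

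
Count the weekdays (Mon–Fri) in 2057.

January 1, 2057 is a Monday.
That's 365 days from start to end, counting both.
365 = 7 × 52 + 1, so there are 52 full weeks plus 1 extra day.
Each full week contributes 5 weekdays (Mon–Fri): 52 × 5 = 260.
The 1 extra day is Mon — 1 of them qualifies.
Total: 260 + 1 = 261.

261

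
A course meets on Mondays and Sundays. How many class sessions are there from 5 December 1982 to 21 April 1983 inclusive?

40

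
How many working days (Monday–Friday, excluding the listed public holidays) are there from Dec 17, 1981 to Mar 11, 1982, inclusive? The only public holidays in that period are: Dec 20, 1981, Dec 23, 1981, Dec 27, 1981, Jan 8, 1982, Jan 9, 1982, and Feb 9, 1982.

Dec 17, 1981 is a Thursday.
That's 85 days from start to end, counting both.
85 = 7 × 12 + 1, so there are 12 full weeks plus 1 extra day.
Each full week contributes 5 weekdays (Mon–Fri): 12 × 5 = 60.
The 1 extra day is Thu — 1 of them qualifies.
Total: 60 + 1 = 61.
Holidays: Dec 20, 1981 (Sun); Dec 23, 1981 (Wed); Dec 27, 1981 (Sun); Jan 8, 1982 (Fri); Jan 9, 1982 (Sat); Feb 9, 1982 (Tue).
3 of the 6 holidays fall on weekdays; the rest are weekends and were already excluded.
Business days: 61 − 3 = 58.

58 working days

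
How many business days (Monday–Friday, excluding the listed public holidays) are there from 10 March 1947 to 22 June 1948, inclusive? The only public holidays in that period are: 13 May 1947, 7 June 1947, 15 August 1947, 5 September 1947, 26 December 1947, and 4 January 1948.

333 business days

10 March 1947 is a Monday.
From 10 March 1947 to 22 June 1948 is 471 days inclusive.
471 = 7 × 67 + 2, so there are 67 full weeks plus 2 extra days.
Each full week contributes 5 weekdays (Mon–Fri): 67 × 5 = 335.
The 2 extra days are Monday, Tuesday — 2 of them qualify.
Total: 335 + 2 = 337.
Holidays: 13 May 1947 (Tue); 7 June 1947 (Sat); 15 August 1947 (Fri); 5 September 1947 (Fri); 26 December 1947 (Fri); 4 January 1948 (Sun).
4 of the 6 holidays fall on weekdays; the rest are weekends and were already excluded.
Business days: 337 − 4 = 333.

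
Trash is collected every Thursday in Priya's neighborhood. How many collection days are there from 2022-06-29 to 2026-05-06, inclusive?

201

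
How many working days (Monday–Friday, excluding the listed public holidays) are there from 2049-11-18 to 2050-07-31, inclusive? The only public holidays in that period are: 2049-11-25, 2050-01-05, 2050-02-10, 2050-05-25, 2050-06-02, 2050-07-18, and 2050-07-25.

175

2049-11-18 is a Thursday.
The range spans 256 days (inclusive of both endpoints).
256 = 7 × 36 + 4, so there are 36 full weeks plus 4 extra days.
Each full week contributes 5 weekdays (Mon–Fri): 36 × 5 = 180.
The 4 extra days are Thu, Fri, Sat, Sun — 2 of them qualify.
Total: 180 + 2 = 182.
Holidays: 2049-11-25 (Thu); 2050-01-05 (Wed); 2050-02-10 (Thu); 2050-05-25 (Wed); 2050-06-02 (Thu); 2050-07-18 (Mon); 2050-07-25 (Mon).
All 7 holidays fall on weekdays, so subtract 7.
Business days: 182 − 7 = 175.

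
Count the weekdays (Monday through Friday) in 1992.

Jan 1, 1992 is a Wednesday.
From Jan 1, 1992 to Dec 31, 1992 is 366 days inclusive.
366 = 7 × 52 + 2, so there are 52 full weeks plus 2 extra days.
Each full week contributes 5 weekdays (Mon–Fri): 52 × 5 = 260.
The 2 extra days are Wed, Thu — 2 of them qualify.
Total: 260 + 2 = 262.

262 weekdays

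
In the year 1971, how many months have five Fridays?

A month has five Fridays exactly when Friday falls within its first (length − 28) days.
Jan: 31 days, starts Fri → 5 of Fri, Sat, Sun ✓
Feb: 28 days, starts Mon → 5 of (none)
Mar: 31 days, starts Mon → 5 of Mon, Tue, Wed
Apr: 30 days, starts Thu → 5 of Thu, Fri ✓
May: 31 days, starts Sat → 5 of Sat, Sun, Mon
Jun: 30 days, starts Tue → 5 of Tue, Wed
Jul: 31 days, starts Thu → 5 of Thu, Fri, Sat ✓
Aug: 31 days, starts Sun → 5 of Sun, Mon, Tue
Sep: 30 days, starts Wed → 5 of Wed, Thu
Oct: 31 days, starts Fri → 5 of Fri, Sat, Sun ✓
Nov: 30 days, starts Mon → 5 of Mon, Tue
Dec: 31 days, starts Wed → 5 of Wed, Thu, Fri ✓
Months with five Fridays: Jan, Apr, Jul, Oct, Dec.

5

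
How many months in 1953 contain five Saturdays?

4

A month has five Saturdays exactly when Saturday falls within its first (length − 28) days.
Jan: 31 days, starts Thu → 5 of Thu, Fri, Sat ✓
Feb: 28 days, starts Sun → 5 of (none)
Mar: 31 days, starts Sun → 5 of Sun, Mon, Tue
Apr: 30 days, starts Wed → 5 of Wed, Thu
May: 31 days, starts Fri → 5 of Fri, Sat, Sun ✓
Jun: 30 days, starts Mon → 5 of Mon, Tue
Jul: 31 days, starts Wed → 5 of Wed, Thu, Fri
Aug: 31 days, starts Sat → 5 of Sat, Sun, Mon ✓
Sep: 30 days, starts Tue → 5 of Tue, Wed
Oct: 31 days, starts Thu → 5 of Thu, Fri, Sat ✓
Nov: 30 days, starts Sun → 5 of Sun, Mon
Dec: 31 days, starts Tue → 5 of Tue, Wed, Thu
Months with five Saturdays: Jan, May, Aug, Oct.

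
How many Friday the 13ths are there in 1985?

2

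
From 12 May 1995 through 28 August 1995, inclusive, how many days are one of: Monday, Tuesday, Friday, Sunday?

12 May 1995 is a Friday.
That's 109 days from start to end, counting both.
109 = 7 × 15 + 4, so there are 15 full weeks plus 4 extra days.
Each full week contributes 4 days from the set (Mon, Tue, Fri, Sun): 15 × 4 = 60.
The 4 extra days are Friday, Saturday, Sunday, Monday — 3 of them qualify.
Total: 60 + 3 = 63.

63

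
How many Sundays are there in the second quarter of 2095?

13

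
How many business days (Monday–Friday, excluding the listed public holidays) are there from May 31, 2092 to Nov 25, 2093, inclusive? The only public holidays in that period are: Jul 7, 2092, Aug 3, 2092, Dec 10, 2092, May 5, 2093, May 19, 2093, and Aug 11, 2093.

383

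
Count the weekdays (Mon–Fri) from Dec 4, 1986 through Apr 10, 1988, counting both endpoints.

Dec 4, 1986 is a Thursday.
The range spans 494 days (inclusive of both endpoints).
494 = 7 × 70 + 4, so there are 70 full weeks plus 4 extra days.
Each full week contributes 5 weekdays (Mon–Fri): 70 × 5 = 350.
The 4 extra days are Thu, Fri, Sat, Sun — 2 of them qualify.
Total: 350 + 2 = 352.

352 weekdays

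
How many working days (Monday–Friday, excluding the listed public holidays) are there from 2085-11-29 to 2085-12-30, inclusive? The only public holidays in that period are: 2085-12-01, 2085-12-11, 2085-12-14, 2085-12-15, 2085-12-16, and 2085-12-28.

2085-11-29 is a Thursday.
The range spans 32 days (inclusive of both endpoints).
32 = 7 × 4 + 4, so there are 4 full weeks plus 4 extra days.
Each full week contributes 5 weekdays (Mon–Fri): 4 × 5 = 20.
The 4 extra days are Thu, Fri, Sat, Sun — 2 of them qualify.
Total: 20 + 2 = 22.
Holidays: 2085-12-01 (Sat); 2085-12-11 (Tue); 2085-12-14 (Fri); 2085-12-15 (Sat); 2085-12-16 (Sun); 2085-12-28 (Fri).
3 of the 6 holidays fall on weekdays; the rest are weekends and were already excluded.
Business days: 22 − 3 = 19.

19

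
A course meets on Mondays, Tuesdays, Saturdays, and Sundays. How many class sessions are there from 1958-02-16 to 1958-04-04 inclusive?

27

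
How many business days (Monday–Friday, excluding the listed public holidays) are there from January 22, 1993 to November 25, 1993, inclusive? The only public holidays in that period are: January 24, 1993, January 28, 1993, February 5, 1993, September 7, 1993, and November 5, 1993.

January 22, 1993 is a Friday.
From January 22, 1993 to November 25, 1993 is 308 days inclusive.
308 = 7 × 44, so the span is exactly 44 full weeks.
Each full week contributes 5 weekdays (Mon–Fri): 44 × 5 = 220.
Total: 220.
Holidays: January 24, 1993 (Sun); January 28, 1993 (Thu); February 5, 1993 (Fri); September 7, 1993 (Tue); November 5, 1993 (Fri).
4 of the 5 holidays fall on weekdays; the rest are weekends and were already excluded.
Business days: 220 − 4 = 216.

216 business days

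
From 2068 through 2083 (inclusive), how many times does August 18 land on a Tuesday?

3

Day of week of August 18 in each year:
2068: Sat, 2069: Sun, 2070: Mon, 2071: Tue ✓, 2072: Thu, 2073: Fri, 2074: Sat, 2075: Sun, 2076: Tue ✓, 2077: Wed, 2078: Thu, 2079: Fri, 2080: Sun, 2081: Mon, 2082: Tue ✓, 2083: Wed
Tuesdays: 2071, 2076, 2082.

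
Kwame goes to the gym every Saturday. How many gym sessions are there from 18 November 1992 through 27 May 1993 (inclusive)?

27

18 November 1992 is a Wednesday.
The range spans 191 days (inclusive of both endpoints).
191 = 7 × 27 + 2, so there are 27 full weeks plus 2 extra days.
Each full week contributes one Saturday: 27 so far.
The 2 extra days are Wed, Thu — none qualify.
Total: 27 + 0 = 27.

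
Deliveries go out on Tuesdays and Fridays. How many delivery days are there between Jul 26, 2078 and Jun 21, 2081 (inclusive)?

Jul 26, 2078 is a Tuesday.
From Jul 26, 2078 to Jun 21, 2081 is 1062 days inclusive.
1062 = 7 × 151 + 5, so there are 151 full weeks plus 5 extra days.
Each full week contributes 2 days from the set (Tue, Fri): 151 × 2 = 302.
The 5 extra days are Tue, Wed, Thu, Fri, Sat — 2 of them qualify.
Total: 302 + 2 = 304.

304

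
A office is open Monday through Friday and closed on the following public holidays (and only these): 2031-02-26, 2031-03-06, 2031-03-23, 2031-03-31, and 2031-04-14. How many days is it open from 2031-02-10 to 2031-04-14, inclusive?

42 business days

2031-02-10 is a Monday.
The range spans 64 days (inclusive of both endpoints).
64 = 7 × 9 + 1, so there are 9 full weeks plus 1 extra day.
Each full week contributes 5 weekdays (Mon–Fri): 9 × 5 = 45.
The 1 extra day is Mon — 1 of them qualifies.
Total: 45 + 1 = 46.
Holidays: 2031-02-26 (Wed); 2031-03-06 (Thu); 2031-03-23 (Sun); 2031-03-31 (Mon); 2031-04-14 (Mon).
4 of the 5 holidays fall on weekdays; the rest are weekends and were already excluded.
Business days: 46 − 4 = 42.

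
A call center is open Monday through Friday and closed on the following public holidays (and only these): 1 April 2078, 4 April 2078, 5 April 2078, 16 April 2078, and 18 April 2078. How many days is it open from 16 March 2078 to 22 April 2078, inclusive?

24

16 March 2078 is a Wednesday.
That's 38 days from start to end, counting both.
38 = 7 × 5 + 3, so there are 5 full weeks plus 3 extra days.
Each full week contributes 5 weekdays (Mon–Fri): 5 × 5 = 25.
The 3 extra days are Wednesday, Thursday, Friday — 3 of them qualify.
Total: 25 + 3 = 28.
Holidays: 1 April 2078 (Fri); 4 April 2078 (Mon); 5 April 2078 (Tue); 16 April 2078 (Sat); 18 April 2078 (Mon).
4 of the 5 holidays fall on weekdays; the rest are weekends and were already excluded.
Business days: 28 − 4 = 24.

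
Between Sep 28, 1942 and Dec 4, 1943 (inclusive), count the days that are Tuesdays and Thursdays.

Sep 28, 1942 is a Monday.
From Sep 28, 1942 to Dec 4, 1943 is 433 days inclusive.
433 = 7 × 61 + 6, so there are 61 full weeks plus 6 extra days.
Each full week contributes 2 days from the set (Tue, Thu): 61 × 2 = 122.
The 6 extra days are Monday, Tuesday, Wednesday, Thursday, Friday, Saturday — 2 of them qualify.
Total: 122 + 2 = 124.

124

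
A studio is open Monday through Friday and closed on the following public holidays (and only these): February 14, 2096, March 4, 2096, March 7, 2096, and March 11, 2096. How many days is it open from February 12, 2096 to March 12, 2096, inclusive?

February 12, 2096 is a Sunday.
The range spans 30 days (inclusive of both endpoints).
30 = 7 × 4 + 2, so there are 4 full weeks plus 2 extra days.
Each full week contributes 5 weekdays (Mon–Fri): 4 × 5 = 20.
The 2 extra days are Sun, Mon — 1 of them qualifies.
Total: 20 + 1 = 21.
Holidays: February 14, 2096 (Tue); March 4, 2096 (Sun); March 7, 2096 (Wed); March 11, 2096 (Sun).
2 of the 4 holidays fall on weekdays; the rest are weekends and were already excluded.
Business days: 21 − 2 = 19.

19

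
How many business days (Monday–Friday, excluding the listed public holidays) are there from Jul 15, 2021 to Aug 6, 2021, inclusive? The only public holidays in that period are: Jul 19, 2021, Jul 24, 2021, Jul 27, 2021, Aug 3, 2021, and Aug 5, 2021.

13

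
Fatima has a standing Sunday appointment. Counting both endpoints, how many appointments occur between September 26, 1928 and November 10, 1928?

6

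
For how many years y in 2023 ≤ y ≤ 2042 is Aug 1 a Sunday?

3

Day of week of August 1 in each year:
2023: Tue, 2024: Thu, 2025: Fri, 2026: Sat, 2027: Sun ✓, 2028: Tue, 2029: Wed, 2030: Thu, 2031: Fri, 2032: Sun ✓, 2033: Mon, 2034: Tue, 2035: Wed, 2036: Fri, 2037: Sat, 2038: Sun ✓, 2039: Mon, 2040: Wed, 2041: Thu, 2042: Fri
Sundays: 2027, 2032, 2038.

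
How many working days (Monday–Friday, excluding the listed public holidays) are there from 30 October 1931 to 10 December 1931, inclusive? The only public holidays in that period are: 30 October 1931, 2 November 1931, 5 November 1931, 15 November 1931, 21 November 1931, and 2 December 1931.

30 October 1931 is a Friday.
That's 42 days from start to end, counting both.
42 = 7 × 6, so the span is exactly 6 full weeks.
Each full week contributes 5 weekdays (Mon–Fri): 6 × 5 = 30.
Total: 30.
Holidays: 30 October 1931 (Fri); 2 November 1931 (Mon); 5 November 1931 (Thu); 15 November 1931 (Sun); 21 November 1931 (Sat); 2 December 1931 (Wed).
4 of the 6 holidays fall on weekdays; the rest are weekends and were already excluded.
Business days: 30 − 4 = 26.

26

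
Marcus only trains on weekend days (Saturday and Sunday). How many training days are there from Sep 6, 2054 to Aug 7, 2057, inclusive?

Sep 6, 2054 is a Sunday.
From Sep 6, 2054 to Aug 7, 2057 is 1067 days inclusive.
1067 = 7 × 152 + 3, so there are 152 full weeks plus 3 extra days.
Each full week contributes 2 weekend days (Sat, Sun): 152 × 2 = 304.
The 3 extra days are Sunday, Monday, Tuesday — 1 of them qualifies.
Total: 304 + 1 = 305.

305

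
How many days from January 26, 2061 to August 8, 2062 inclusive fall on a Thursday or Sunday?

160

January 26, 2061 is a Wednesday.
That's 560 days from start to end, counting both.
560 = 7 × 80, so the span is exactly 80 full weeks.
Each full week contributes 2 days from the set (Thu, Sun): 80 × 2 = 160.
Total: 160.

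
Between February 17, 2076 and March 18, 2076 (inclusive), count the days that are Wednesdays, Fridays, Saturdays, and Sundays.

February 17, 2076 is a Monday.
The range spans 31 days (inclusive of both endpoints).
31 = 7 × 4 + 3, so there are 4 full weeks plus 3 extra days.
Each full week contributes 4 days from the set (Wed, Fri, Sat, Sun): 4 × 4 = 16.
The 3 extra days are Monday, Tuesday, Wednesday — 1 of them qualifies.
Total: 16 + 1 = 17.

17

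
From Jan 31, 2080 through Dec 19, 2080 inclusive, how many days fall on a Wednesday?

47

Jan 31, 2080 is a Wednesday.
That's 324 days from start to end, counting both.
324 = 7 × 46 + 2, so there are 46 full weeks plus 2 extra days.
Each full week contributes one Wednesday: 46 so far.
The 2 extra days are Wednesday, Thursday — 1 of them qualifies.
Total: 46 + 1 = 47.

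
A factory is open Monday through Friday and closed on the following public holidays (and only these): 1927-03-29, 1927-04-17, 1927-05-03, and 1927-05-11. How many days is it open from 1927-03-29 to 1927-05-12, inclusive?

30

1927-03-29 is a Tuesday.
The range spans 45 days (inclusive of both endpoints).
45 = 7 × 6 + 3, so there are 6 full weeks plus 3 extra days.
Each full week contributes 5 weekdays (Mon–Fri): 6 × 5 = 30.
The 3 extra days are Tuesday, Wednesday, Thursday — 3 of them qualify.
Total: 30 + 3 = 33.
Holidays: 1927-03-29 (Tue); 1927-04-17 (Sun); 1927-05-03 (Tue); 1927-05-11 (Wed).
3 of the 4 holidays fall on weekdays; the rest are weekends and were already excluded.
Business days: 33 − 3 = 30.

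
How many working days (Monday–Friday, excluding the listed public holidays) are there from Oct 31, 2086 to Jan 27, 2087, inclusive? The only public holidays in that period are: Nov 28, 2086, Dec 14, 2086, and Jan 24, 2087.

Oct 31, 2086 is a Thursday.
From Oct 31, 2086 to Jan 27, 2087 is 89 days inclusive.
89 = 7 × 12 + 5, so there are 12 full weeks plus 5 extra days.
Each full week contributes 5 weekdays (Mon–Fri): 12 × 5 = 60.
The 5 extra days are Thu, Fri, Sat, Sun, Mon — 3 of them qualify.
Total: 60 + 3 = 63.
Holidays: Nov 28, 2086 (Thu); Dec 14, 2086 (Sat); Jan 24, 2087 (Fri).
2 of the 3 holidays fall on weekdays; the rest are weekends and were already excluded.
Business days: 63 − 2 = 61.

61 working days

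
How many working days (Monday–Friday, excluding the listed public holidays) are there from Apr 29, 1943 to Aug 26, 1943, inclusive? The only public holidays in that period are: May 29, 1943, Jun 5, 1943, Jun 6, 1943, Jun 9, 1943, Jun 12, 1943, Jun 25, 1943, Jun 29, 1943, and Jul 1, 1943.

82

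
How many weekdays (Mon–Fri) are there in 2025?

261

Jan 1, 2025 is a Wednesday.
That's 365 days from start to end, counting both.
365 = 7 × 52 + 1, so there are 52 full weeks plus 1 extra day.
Each full week contributes 5 weekdays (Mon–Fri): 52 × 5 = 260.
The 1 extra day is Wednesday — 1 of them qualifies.
Total: 260 + 1 = 261.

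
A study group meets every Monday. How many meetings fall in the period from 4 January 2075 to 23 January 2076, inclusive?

4 January 2075 is a Friday.
From 4 January 2075 to 23 January 2076 is 385 days inclusive.
385 = 7 × 55, so the span is exactly 55 full weeks.
Each full week contributes one Monday: 55 so far.

55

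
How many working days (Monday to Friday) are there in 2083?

2083-01-01 is a Friday.
The range spans 365 days (inclusive of both endpoints).
365 = 7 × 52 + 1, so there are 52 full weeks plus 1 extra day.
Each full week contributes 5 weekdays (Mon–Fri): 52 × 5 = 260.
The 1 extra day is Friday — 1 of them qualifies.
Total: 260 + 1 = 261.

261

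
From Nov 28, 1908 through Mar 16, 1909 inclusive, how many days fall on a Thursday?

15 Thursdays

Nov 28, 1908 is a Saturday.
That's 109 days from start to end, counting both.
109 = 7 × 15 + 4, so there are 15 full weeks plus 4 extra days.
Each full week contributes one Thursday: 15 so far.
The 4 extra days are Saturday, Sunday, Monday, Tuesday — none qualify.
Total: 15 + 0 = 15.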